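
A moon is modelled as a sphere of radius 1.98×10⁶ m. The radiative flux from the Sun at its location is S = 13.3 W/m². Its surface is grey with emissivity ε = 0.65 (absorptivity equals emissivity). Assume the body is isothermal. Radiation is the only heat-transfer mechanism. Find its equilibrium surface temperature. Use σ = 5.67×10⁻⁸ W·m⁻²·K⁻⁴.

T ≈ 87.5 K

At equilibrium, absorbed power = emitted power.
Absorbing cross-section = πr² = 1.232×10¹³ m²; emitting surface = 4πr² = 4.927×10¹³ m² (ratio 4).
εS·A_cross = εσ·A_surf·T⁴  ⇒  T⁴ = S/(4σ)   (ε cancels).
T⁴ = 13.3/(4·5.67×10⁻⁸) = 5.864×10⁷ K⁴.
T = (5.864×10⁷)^(1/4).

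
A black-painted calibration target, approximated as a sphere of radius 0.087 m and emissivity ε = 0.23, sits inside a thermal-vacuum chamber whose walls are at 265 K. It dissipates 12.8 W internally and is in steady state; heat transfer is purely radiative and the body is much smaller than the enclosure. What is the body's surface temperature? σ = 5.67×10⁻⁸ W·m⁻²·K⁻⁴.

For a small grey body in a large enclosure, net radiated power = εσA(T⁴ − T_w⁴).
Steady state: P = εσA(T⁴ − T_w⁴) with A = 4πr² = 0.09511 m².
T⁴ = P/(εσA) + T_w⁴ = 12.8/(0.23·5.67×10⁻⁸·0.09511) + (265)⁴
    = 1.032×10¹⁰ + 4.932×10⁹ = 1.525×10¹⁰ K⁴.

T ≈ 351 K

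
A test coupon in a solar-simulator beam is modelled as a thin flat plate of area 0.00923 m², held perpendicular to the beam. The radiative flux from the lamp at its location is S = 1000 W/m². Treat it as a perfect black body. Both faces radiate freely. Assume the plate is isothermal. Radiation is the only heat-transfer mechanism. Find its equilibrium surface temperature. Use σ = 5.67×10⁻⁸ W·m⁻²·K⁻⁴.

At equilibrium, absorbed power = emitted power.
Absorbing cross-section = A = 0.009230 m²; emitting surface = 2A = 0.01846 m² (ratio 2).
S·A_cross = εσ·A_surf·T⁴  ⇒  T⁴ = S/(2σ).
T⁴ = 1.00·1000/(2·5.67×10⁻⁸) = 8.818×10⁹ K⁴.
T = (8.818×10⁹)^(1/4).

T ≈ 306 K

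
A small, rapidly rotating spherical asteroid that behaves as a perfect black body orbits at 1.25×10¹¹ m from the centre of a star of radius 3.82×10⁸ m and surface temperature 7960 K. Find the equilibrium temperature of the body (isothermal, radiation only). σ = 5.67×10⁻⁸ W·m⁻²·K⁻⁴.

The star's surface emits σT_*⁴; at distance d the flux is S = σT_*⁴(R_*/d)².
S = 5.67×10⁻⁸·(7960)⁴·(3.82×10⁸/1.25×10¹¹)² = 2126 W/m².
For an isothermal sphere T⁴ = (1−a)S/(4σ) = 9.373×10⁹ K⁴.

T ≈ 311 K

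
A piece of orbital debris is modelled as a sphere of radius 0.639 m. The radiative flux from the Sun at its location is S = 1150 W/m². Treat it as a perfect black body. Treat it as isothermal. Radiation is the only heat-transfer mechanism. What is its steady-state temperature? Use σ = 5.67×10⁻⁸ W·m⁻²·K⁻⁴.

T ≈ 267 K

At equilibrium, absorbed power = emitted power.
Absorbing cross-section = πr² = 1.283 m²; emitting surface = 4πr² = 5.131 m² (ratio 4).
S·A_cross = εσ·A_surf·T⁴  ⇒  T⁴ = S/(4σ).
T⁴ = 1.00·1150/(4·5.67×10⁻⁸) = 5.071×10⁹ K⁴.
T = (5.071×10⁹)^(1/4).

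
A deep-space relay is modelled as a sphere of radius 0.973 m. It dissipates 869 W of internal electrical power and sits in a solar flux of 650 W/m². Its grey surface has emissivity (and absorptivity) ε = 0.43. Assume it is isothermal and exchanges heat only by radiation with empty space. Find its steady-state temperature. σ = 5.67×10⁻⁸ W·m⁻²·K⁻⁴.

T ≈ 277 K

At steady state, absorbed solar power + internal power = radiated power.
Absorbed: α·S·A_cross = 0.43·650·2.974 = 831.3 W (cross-section πr²).
Total input = 831.3 + 869 = 1700 W.
Radiated: εσ·A_surf·T⁴ with A_surf = 4πr² = 11.90 m².
T⁴ = 1700/(0.43·5.67×10⁻⁸·11.90) = 5.862×10⁹ K⁴.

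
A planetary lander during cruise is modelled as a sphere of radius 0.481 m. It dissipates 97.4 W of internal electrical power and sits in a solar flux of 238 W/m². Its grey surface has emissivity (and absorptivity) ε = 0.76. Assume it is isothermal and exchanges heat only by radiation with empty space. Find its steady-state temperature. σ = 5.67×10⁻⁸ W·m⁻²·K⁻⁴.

At steady state, absorbed solar power + internal power = radiated power.
Absorbed: α·S·A_cross = 0.76·238·0.7268 = 131.5 W (cross-section πr²).
Total input = 131.5 + 97.4 = 228.9 W.
Radiated: εσ·A_surf·T⁴ with A_surf = 4πr² = 2.907 m².
T⁴ = 228.9/(0.76·5.67×10⁻⁸·2.907) = 1.827×10⁹ K⁴.

T ≈ 207 K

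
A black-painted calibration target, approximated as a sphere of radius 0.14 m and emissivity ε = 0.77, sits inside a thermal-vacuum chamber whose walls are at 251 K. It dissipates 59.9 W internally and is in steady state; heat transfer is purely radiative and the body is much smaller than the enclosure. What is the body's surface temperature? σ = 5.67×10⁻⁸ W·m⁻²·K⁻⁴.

For a small grey body in a large enclosure, net radiated power = εσA(T⁴ − T_w⁴).
Steady state: P = εσA(T⁴ − T_w⁴) with A = 4πr² = 0.2463 m².
T⁴ = P/(εσA) + T_w⁴ = 59.9/(0.77·5.67×10⁻⁸·0.2463) + (251)⁴
    = 5.570×10⁹ + 3.969×10⁹ = 9.540×10⁹ K⁴.

T ≈ 313 K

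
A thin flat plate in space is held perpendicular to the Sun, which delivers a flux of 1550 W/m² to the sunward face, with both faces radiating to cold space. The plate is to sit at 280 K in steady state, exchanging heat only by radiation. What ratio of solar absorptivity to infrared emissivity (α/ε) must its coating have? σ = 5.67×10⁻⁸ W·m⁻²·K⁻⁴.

Balance: αS·A = εσ·2A·T⁴ ⇒ α/ε = 2σT⁴/S.
α/ε = 2·5.67×10⁻⁸·(280)⁴/1550 = 2·5.67×10⁻⁸·6.147×10⁹/1550.

α/ε ≈ 0.450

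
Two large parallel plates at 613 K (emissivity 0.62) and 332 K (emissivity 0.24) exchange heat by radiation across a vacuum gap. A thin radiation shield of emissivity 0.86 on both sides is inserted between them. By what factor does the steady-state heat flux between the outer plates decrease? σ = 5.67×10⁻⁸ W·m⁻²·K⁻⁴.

factor ≈ 1.28

Without shield: q₀ = σΔ(T⁴)/(1/ε₁+1/ε₂−1) with denominator 4.780.
With shield the two gaps are in series; the resistances add: (1/ε₁+1/ε_s−1)+(1/ε_s+1/ε₂−1) = 1.776+4.329 = 6.105.
Heat-flux ratio q₀/q = 6.105/4.780.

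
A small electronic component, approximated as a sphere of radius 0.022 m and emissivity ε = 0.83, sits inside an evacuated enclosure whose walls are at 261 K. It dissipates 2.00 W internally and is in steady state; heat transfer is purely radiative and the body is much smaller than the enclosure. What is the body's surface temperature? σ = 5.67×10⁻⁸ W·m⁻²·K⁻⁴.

T ≈ 328 K

For a small grey body in a large enclosure, net radiated power = εσA(T⁴ − T_w⁴).
Steady state: P = εσA(T⁴ − T_w⁴) with A = 4πr² = 0.006082 m².
T⁴ = P/(εσA) + T_w⁴ = 2.00/(0.83·5.67×10⁻⁸·0.006082) + (261)⁴
    = 6.987×10⁹ + 4.640×10⁹ = 1.163×10¹⁰ K⁴.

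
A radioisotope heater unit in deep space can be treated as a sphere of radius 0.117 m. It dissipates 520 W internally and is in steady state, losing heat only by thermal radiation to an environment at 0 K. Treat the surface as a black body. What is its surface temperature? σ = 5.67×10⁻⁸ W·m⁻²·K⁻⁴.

Steady state: internal power = radiated power, P = εσA T⁴.
Radiating area A = 4πr² = 0.1720 m².
T⁴ = P/(εσA) = 520/(1.0·5.67×10⁻⁸·0.1720) = 5.331×10¹⁰ K⁴.
T = (5.331×10¹⁰)^(1/4).

T ≈ 481 K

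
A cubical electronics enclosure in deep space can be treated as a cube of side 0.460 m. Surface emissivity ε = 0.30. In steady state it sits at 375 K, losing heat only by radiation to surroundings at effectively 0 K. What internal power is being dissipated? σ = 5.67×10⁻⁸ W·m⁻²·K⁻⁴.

P ≈ 427 W

Steady state: P = εσA T⁴.
A = 6L² = 1.270 m²; T⁴ = (375)⁴ = 1.978×10¹⁰ K⁴.
P = 0.30 × 5.67×10⁻⁸ × 1.270 × 1.978×10¹⁰.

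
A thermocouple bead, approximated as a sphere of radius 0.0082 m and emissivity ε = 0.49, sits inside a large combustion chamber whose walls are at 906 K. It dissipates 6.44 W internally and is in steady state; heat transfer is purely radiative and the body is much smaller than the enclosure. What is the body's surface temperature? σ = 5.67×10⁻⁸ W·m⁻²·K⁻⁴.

T ≈ 987 K

For a small grey body in a large enclosure, net radiated power = εσA(T⁴ − T_w⁴).
Steady state: P = εσA(T⁴ − T_w⁴) with A = 4πr² = 8.450×10⁻⁴ m².
T⁴ = P/(εσA) + T_w⁴ = 6.44/(0.49·5.67×10⁻⁸·8.450×10⁻⁴) + (906)⁴
    = 2.743×10¹¹ + 6.738×10¹¹ = 9.481×10¹¹ K⁴.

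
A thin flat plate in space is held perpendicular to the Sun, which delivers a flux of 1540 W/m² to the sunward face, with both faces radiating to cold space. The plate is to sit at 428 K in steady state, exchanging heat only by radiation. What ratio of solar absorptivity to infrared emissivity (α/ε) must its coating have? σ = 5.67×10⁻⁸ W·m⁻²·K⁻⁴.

α/ε ≈ 2.47

Balance: αS·A = εσ·2A·T⁴ ⇒ α/ε = 2σT⁴/S.
α/ε = 2·5.67×10⁻⁸·(428)⁴/1540 = 2·5.67×10⁻⁸·3.356×10¹⁰/1540.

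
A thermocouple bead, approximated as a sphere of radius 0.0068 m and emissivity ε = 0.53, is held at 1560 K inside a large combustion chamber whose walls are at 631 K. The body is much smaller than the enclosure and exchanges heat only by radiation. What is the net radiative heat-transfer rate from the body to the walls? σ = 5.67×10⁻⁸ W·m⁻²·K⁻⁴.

For a small grey body in a large enclosure: P_net = εσA(T_body⁴ − T_wall⁴).
A = 4πr² = 5.811×10⁻⁴ m²; T_body⁴ − T_wall⁴ = 5.922×10¹² − 1.585×10¹¹ = 5.764×10¹² K⁴.
|P_net| = 0.53·5.67×10⁻⁸·5.811×10⁻⁴·5.764×10¹².

P_net ≈ 101 W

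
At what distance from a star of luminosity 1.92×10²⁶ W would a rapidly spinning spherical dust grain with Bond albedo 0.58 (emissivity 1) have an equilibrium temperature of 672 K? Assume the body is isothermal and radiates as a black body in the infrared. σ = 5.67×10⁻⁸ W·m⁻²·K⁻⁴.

For an isothermal black-emitting sphere, (1−a)S·πr² = σ·4πr²·T⁴ ⇒ S = 4σT⁴/(1−a).
S = 4·5.67×10⁻⁸·(672)⁴/0.420 = 1.101×10⁵ W/m².
Flux falls as S = L/(4πd²), so d = √(L/(4πS)) = √(1.92×10²⁶/(4π·1.101×10⁵)).

d ≈ 1.18×10¹⁰ m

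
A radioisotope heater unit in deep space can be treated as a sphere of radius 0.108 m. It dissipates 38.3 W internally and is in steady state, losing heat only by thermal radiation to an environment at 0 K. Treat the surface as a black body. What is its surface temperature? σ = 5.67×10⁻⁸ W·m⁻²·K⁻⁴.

Steady state: internal power = radiated power, P = εσA T⁴.
Radiating area A = 4πr² = 0.1466 m².
T⁴ = P/(εσA) = 38.3/(1.0·5.67×10⁻⁸·0.1466) = 4.608×10⁹ K⁴.
T = (4.608×10⁹)^(1/4).

T ≈ 261 K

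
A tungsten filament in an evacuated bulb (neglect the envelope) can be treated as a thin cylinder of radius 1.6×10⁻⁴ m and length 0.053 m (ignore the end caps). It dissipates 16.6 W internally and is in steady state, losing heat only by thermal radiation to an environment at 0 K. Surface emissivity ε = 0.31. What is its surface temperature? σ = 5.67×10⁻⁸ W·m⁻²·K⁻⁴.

Steady state: internal power = radiated power, P = εσA T⁴.
Radiating area A = 2πrL = 5.328×10⁻⁵ m².
T⁴ = P/(εσA) = 16.6/(0.31·5.67×10⁻⁸·5.328×10⁻⁵) = 1.773×10¹³ K⁴.
T = (1.773×10¹³)^(1/4).

T ≈ 2050 K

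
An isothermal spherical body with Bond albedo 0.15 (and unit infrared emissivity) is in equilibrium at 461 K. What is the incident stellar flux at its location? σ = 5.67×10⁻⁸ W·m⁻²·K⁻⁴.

(1−a)S·πr² = σ·4πr²·T⁴ ⇒ S = 4σT⁴/(1−a).
S = 4·5.67×10⁻⁸·4.517×10¹⁰/0.850.

S ≈ 12100 W/m²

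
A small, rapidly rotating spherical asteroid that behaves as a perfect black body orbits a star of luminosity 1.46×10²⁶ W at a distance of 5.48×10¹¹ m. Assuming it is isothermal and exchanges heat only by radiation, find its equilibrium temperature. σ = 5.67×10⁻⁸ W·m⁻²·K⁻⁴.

T ≈ 114 K

First find the stellar flux at distance d: S = L/(4πd²) = 1.46×10²⁶/(4π·(5.48×10¹¹)²) = 38.69 W/m².
For an isothermal sphere, absorbed (1−a)S·πr² = emitted σ·4πr²·T⁴, so T⁴ = (1−a)S/(4σ).
T⁴ = 1.00·38.69/(4·5.67×10⁻⁸) = 1.706×10⁸ K⁴.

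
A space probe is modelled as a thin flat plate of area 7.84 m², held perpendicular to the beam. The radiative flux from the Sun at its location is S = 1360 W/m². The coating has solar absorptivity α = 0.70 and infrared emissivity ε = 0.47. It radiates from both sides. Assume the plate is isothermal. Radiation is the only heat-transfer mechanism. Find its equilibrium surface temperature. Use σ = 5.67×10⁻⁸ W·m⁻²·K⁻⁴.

T ≈ 366 K

At equilibrium, absorbed power = emitted power.
Absorbing cross-section = A = 7.840 m²; emitting surface = 2A = 15.68 m² (ratio 2).
αS·A_cross = εσ·A_surf·T⁴  ⇒  T⁴ = αS/(ε·2σ).
T⁴ = 0.700·1360/(0.47·2·5.67×10⁻⁸) = 1.786×10¹⁰ K⁴.
T = (1.786×10¹⁰)^(1/4).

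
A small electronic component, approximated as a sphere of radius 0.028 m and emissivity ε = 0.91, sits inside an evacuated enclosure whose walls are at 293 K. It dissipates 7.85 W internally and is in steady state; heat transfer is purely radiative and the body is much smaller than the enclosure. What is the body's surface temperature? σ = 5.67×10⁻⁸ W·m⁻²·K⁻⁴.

For a small grey body in a large enclosure, net radiated power = εσA(T⁴ − T_w⁴).
Steady state: P = εσA(T⁴ − T_w⁴) with A = 4πr² = 0.009852 m².
T⁴ = P/(εσA) + T_w⁴ = 7.85/(0.91·5.67×10⁻⁸·0.009852) + (293)⁴
    = 1.544×10¹⁰ + 7.370×10⁹ = 2.281×10¹⁰ K⁴.

T ≈ 389 K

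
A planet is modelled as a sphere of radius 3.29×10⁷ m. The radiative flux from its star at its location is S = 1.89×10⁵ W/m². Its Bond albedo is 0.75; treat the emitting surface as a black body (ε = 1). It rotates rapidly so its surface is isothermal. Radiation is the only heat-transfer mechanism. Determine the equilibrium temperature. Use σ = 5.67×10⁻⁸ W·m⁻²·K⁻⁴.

T ≈ 676 K

At equilibrium, absorbed power = emitted power.
Absorbing cross-section = πr² = 3.400×10¹⁵ m²; emitting surface = 4πr² = 1.360×10¹⁶ m² (ratio 4).
(1−a)S·A_cross = εσ·A_surf·T⁴  ⇒  T⁴ = (1−a)S/(4σ).
T⁴ = 0.250·1.89×10⁵/(4·5.67×10⁻⁸) = 2.083×10¹¹ K⁴.
T = (2.083×10¹¹)^(1/4).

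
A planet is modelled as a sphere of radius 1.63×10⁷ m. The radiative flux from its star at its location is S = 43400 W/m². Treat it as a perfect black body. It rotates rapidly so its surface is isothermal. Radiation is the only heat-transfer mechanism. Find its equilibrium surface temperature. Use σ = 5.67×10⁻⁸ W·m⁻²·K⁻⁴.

T ≈ 661 K

At equilibrium, absorbed power = emitted power.
Absorbing cross-section = πr² = 8.347×10¹⁴ m²; emitting surface = 4πr² = 3.339×10¹⁵ m² (ratio 4).
S·A_cross = εσ·A_surf·T⁴  ⇒  T⁴ = S/(4σ).
T⁴ = 1.00·43400/(4·5.67×10⁻⁸) = 1.914×10¹¹ K⁴.
T = (1.914×10¹¹)^(1/4).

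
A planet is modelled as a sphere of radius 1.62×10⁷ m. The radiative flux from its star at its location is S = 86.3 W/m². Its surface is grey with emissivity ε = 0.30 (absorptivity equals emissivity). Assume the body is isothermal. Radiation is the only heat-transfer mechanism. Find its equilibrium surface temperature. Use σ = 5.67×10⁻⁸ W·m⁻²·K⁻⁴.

T ≈ 140 K

At equilibrium, absorbed power = emitted power.
Absorbing cross-section = πr² = 8.245×10¹⁴ m²; emitting surface = 4πr² = 3.298×10¹⁵ m² (ratio 4).
εS·A_cross = εσ·A_surf·T⁴  ⇒  T⁴ = S/(4σ)   (ε cancels).
T⁴ = 86.3/(4·5.67×10⁻⁸) = 3.805×10⁸ K⁴.
T = (3.805×10⁸)^(1/4).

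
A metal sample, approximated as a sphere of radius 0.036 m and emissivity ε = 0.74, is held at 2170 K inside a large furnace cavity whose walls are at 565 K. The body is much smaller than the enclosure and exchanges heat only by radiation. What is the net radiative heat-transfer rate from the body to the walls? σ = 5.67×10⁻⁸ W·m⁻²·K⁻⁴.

For a small grey body in a large enclosure: P_net = εσA(T_body⁴ − T_wall⁴).
A = 4πr² = 0.01629 m²; T_body⁴ − T_wall⁴ = 2.217×10¹³ − 1.019×10¹¹ = 2.207×10¹³ K⁴.
|P_net| = 0.74·5.67×10⁻⁸·0.01629·2.207×10¹³.

P_net ≈ 15100 W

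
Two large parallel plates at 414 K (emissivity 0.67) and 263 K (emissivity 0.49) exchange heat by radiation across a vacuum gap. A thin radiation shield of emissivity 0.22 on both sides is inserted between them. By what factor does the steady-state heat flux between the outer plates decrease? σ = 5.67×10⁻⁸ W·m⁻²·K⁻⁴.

Without shield: q₀ = σΔ(T⁴)/(1/ε₁+1/ε₂−1) with denominator 2.533.
With shield the two gaps are in series; the resistances add: (1/ε₁+1/ε_s−1)+(1/ε_s+1/ε₂−1) = 5.038+5.586 = 10.62.
Heat-flux ratio q₀/q = 10.62/2.533.

factor ≈ 4.19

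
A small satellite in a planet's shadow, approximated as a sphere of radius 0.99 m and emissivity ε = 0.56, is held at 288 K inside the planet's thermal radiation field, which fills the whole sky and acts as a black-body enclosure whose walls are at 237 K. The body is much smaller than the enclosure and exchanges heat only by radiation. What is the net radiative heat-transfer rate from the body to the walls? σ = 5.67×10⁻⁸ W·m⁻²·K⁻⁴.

For a small grey body in a large enclosure: P_net = εσA(T_body⁴ − T_wall⁴).
A = 4πr² = 12.32 m²; T_body⁴ − T_wall⁴ = 6.880×10⁹ − 3.155×10⁹ = 3.725×10⁹ K⁴.
|P_net| = 0.56·5.67×10⁻⁸·12.32·3.725×10⁹.

P_net ≈ 1460 W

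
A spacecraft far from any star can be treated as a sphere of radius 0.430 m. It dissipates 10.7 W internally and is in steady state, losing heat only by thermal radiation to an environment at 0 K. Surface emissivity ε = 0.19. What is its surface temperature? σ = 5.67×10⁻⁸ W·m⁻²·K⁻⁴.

T ≈ 144 K

Steady state: internal power = radiated power, P = εσA T⁴.
Radiating area A = 4πr² = 2.324 m².
T⁴ = P/(εσA) = 10.7/(0.19·5.67×10⁻⁸·2.324) = 4.275×10⁸ K⁴.
T = (4.275×10⁸)^(1/4).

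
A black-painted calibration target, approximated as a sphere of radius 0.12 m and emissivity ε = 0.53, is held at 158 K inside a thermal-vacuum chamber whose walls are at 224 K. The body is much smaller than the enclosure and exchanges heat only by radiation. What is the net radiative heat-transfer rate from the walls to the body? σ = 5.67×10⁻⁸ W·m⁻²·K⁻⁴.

P_net ≈ 10.3 W

For a small grey body in a large enclosure: P_net = εσA(T_body⁴ − T_wall⁴).
A = 4πr² = 0.1810 m²; T_body⁴ − T_wall⁴ = 6.232×10⁸ − 2.518×10⁹ = -1.894×10⁹ K⁴.
|P_net| = 0.53·5.67×10⁻⁸·0.1810·1.894×10⁹.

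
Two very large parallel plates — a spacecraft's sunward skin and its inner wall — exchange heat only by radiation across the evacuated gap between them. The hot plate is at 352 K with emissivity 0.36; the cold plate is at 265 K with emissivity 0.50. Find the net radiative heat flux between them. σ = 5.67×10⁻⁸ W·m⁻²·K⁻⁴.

For two infinite grey parallel plates, q = σ(T₁⁴ − T₂⁴)/(1/ε₁ + 1/ε₂ − 1).
T₁⁴ − T₂⁴ = 1.535×10¹⁰ − 4.932×10⁹ = 1.042×10¹⁰ K⁴.
1/ε₁ + 1/ε₂ − 1 = 2.778 + 2.000 − 1 = 3.778.
q = 5.67×10⁻⁸ × 1.042×10¹⁰ / 3.778.

q ≈ 156 W/m²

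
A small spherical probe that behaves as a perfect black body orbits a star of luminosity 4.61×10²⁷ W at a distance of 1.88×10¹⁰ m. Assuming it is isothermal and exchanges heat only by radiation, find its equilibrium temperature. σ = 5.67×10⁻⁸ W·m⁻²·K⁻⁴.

T ≈ 1460 K

First find the stellar flux at distance d: S = L/(4πd²) = 4.61×10²⁷/(4π·(1.88×10¹⁰)²) = 1.038×10⁶ W/m².
For an isothermal sphere, absorbed (1−a)S·πr² = emitted σ·4πr²·T⁴, so T⁴ = (1−a)S/(4σ).
T⁴ = 1.00·1.038×10⁶/(4·5.67×10⁻⁸) = 4.576×10¹² K⁴.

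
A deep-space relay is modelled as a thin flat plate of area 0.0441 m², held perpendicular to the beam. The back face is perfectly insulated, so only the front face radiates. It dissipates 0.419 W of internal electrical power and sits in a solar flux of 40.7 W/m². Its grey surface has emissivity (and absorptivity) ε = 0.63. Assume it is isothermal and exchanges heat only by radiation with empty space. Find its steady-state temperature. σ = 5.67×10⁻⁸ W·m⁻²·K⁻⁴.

At steady state, absorbed solar power + internal power = radiated power.
Absorbed: α·S·A_cross = 0.63·40.7·0.04410 = 1.131 W (cross-section A).
Total input = 1.131 + 0.419 = 1.550 W.
Radiated: εσ·A_surf·T⁴ with A_surf = A = 0.04410 m².
T⁴ = 1.550/(0.63·5.67×10⁻⁸·0.04410) = 9.838×10⁸ K⁴.

T ≈ 177 K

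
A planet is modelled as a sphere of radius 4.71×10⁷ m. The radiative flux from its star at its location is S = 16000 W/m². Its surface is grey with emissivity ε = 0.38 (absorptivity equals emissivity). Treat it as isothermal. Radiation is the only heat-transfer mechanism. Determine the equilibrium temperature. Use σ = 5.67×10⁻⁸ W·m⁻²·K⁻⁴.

T ≈ 515 K

At equilibrium, absorbed power = emitted power.
Absorbing cross-section = πr² = 6.969×10¹⁵ m²; emitting surface = 4πr² = 2.788×10¹⁶ m² (ratio 4).
εS·A_cross = εσ·A_surf·T⁴  ⇒  T⁴ = S/(4σ)   (ε cancels).
T⁴ = 16000/(4·5.67×10⁻⁸) = 7.055×10¹⁰ K⁴.
T = (7.055×10¹⁰)^(1/4).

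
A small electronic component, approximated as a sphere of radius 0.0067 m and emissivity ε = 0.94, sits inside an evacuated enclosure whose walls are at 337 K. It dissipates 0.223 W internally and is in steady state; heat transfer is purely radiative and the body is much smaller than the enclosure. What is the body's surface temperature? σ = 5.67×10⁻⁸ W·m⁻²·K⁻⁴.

For a small grey body in a large enclosure, net radiated power = εσA(T⁴ − T_w⁴).
Steady state: P = εσA(T⁴ − T_w⁴) with A = 4πr² = 5.641×10⁻⁴ m².
T⁴ = P/(εσA) + T_w⁴ = 0.223/(0.94·5.67×10⁻⁸·5.641×10⁻⁴) + (337)⁴
    = 7.417×10⁹ + 1.290×10¹⁰ = 2.032×10¹⁰ K⁴.

T ≈ 378 K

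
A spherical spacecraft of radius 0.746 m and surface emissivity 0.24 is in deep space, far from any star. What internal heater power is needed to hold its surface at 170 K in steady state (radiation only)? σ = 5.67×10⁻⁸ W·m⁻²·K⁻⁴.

P = εσ·4πr²·T⁴.
4πr² = 6.993 m²; T⁴ = 8.352×10⁸ K⁴.
P = 0.24·5.67×10⁻⁸·6.993·8.352×10⁸.

P ≈ 79.5 W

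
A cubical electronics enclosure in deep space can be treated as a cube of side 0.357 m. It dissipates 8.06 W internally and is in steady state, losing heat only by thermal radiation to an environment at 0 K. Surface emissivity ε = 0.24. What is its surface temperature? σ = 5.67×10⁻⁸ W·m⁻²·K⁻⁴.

T ≈ 167 K

Steady state: internal power = radiated power, P = εσA T⁴.
Radiating area A = 6L² = 0.7647 m².
T⁴ = P/(εσA) = 8.06/(0.24·5.67×10⁻⁸·0.7647) = 7.746×10⁸ K⁴.
T = (7.746×10⁸)^(1/4).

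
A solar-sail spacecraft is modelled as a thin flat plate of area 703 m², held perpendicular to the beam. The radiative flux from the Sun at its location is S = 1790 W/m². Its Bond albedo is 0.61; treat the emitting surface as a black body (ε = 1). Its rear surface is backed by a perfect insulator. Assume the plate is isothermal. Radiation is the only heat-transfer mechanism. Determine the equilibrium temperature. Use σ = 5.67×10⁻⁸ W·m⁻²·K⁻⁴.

T ≈ 333 K

At equilibrium, absorbed power = emitted power.
Absorbing cross-section = A = 703.0 m²; emitting surface = A = 703.0 m² (ratio 1).
(1−a)S·A_cross = εσ·A_surf·T⁴  ⇒  T⁴ = (1−a)S/(1σ).
T⁴ = 0.390·1790/(1·5.67×10⁻⁸) = 1.231×10¹⁰ K⁴.
T = (1.231×10¹⁰)^(1/4).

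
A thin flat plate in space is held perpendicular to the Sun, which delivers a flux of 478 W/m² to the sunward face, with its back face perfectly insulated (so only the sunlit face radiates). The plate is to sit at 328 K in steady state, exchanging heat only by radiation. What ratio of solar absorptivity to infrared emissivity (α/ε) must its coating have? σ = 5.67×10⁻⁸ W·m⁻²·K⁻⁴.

α/ε ≈ 1.37

Balance: αS·A = εσ·1A·T⁴ ⇒ α/ε = σT⁴/S.
α/ε = 5.67×10⁻⁸·(328)⁴/478 = 5.67×10⁻⁸·1.157×10¹⁰/478.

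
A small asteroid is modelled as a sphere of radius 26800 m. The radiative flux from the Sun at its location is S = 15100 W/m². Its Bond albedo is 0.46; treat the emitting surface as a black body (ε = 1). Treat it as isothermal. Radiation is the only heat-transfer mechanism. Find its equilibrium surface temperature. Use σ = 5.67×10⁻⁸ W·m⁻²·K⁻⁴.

At equilibrium, absorbed power = emitted power.
Absorbing cross-section = πr² = 2.256×10⁹ m²; emitting surface = 4πr² = 9.026×10⁹ m² (ratio 4).
(1−a)S·A_cross = εσ·A_surf·T⁴  ⇒  T⁴ = (1−a)S/(4σ).
T⁴ = 0.540·15100/(4·5.67×10⁻⁸) = 3.595×10¹⁰ K⁴.
T = (3.595×10¹⁰)^(1/4).

T ≈ 435 K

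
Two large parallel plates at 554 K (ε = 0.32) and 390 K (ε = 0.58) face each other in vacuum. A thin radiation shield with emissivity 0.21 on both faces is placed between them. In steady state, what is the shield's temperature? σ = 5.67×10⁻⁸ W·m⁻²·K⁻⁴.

T_s ≈ 483 K

In steady state the net flux on the hot side equals that on the cold side.
σ(T₁⁴−T_s⁴)/D₁ = σ(T_s⁴−T₂⁴)/D₂, with D₁ = 1/ε₁+1/ε_s−1 = 6.887, D₂ = 1/ε_s+1/ε₂−1 = 5.486.
Solve for T_s⁴: T_s⁴ = (D₂·T₁⁴ + D₁·T₂⁴)/(D₁+D₂) = 5.464×10¹⁰ K⁴.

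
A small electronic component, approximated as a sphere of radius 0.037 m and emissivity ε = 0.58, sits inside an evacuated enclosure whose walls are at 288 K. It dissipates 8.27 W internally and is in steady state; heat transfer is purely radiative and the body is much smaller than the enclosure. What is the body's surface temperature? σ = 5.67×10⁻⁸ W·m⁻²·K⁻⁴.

For a small grey body in a large enclosure, net radiated power = εσA(T⁴ − T_w⁴).
Steady state: P = εσA(T⁴ − T_w⁴) with A = 4πr² = 0.01720 m².
T⁴ = P/(εσA) + T_w⁴ = 8.27/(0.58·5.67×10⁻⁸·0.01720) + (288)⁴
    = 1.462×10¹⁰ + 6.880×10⁹ = 2.150×10¹⁰ K⁴.

T ≈ 383 K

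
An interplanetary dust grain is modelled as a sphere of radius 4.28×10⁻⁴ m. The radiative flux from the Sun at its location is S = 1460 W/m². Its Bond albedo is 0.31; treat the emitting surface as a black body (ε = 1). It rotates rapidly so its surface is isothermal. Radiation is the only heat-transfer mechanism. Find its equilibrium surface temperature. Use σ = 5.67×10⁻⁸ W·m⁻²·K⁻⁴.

T ≈ 258 K

At equilibrium, absorbed power = emitted power.
Absorbing cross-section = πr² = 5.755×10⁻⁷ m²; emitting surface = 4πr² = 2.302×10⁻⁶ m² (ratio 4).
(1−a)S·A_cross = εσ·A_surf·T⁴  ⇒  T⁴ = (1−a)S/(4σ).
T⁴ = 0.690·1460/(4·5.67×10⁻⁸) = 4.442×10⁹ K⁴.
T = (4.442×10⁹)^(1/4).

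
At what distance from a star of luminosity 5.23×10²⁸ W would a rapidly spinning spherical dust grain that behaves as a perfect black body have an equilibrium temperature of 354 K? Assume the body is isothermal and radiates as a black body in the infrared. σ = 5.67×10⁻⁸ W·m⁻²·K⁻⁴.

For an isothermal black-emitting sphere, (1−a)S·πr² = σ·4πr²·T⁴ ⇒ S = 4σT⁴/(1−a).
S = 4·5.67×10⁻⁸·(354)⁴/1.00 = 3562 W/m².
Flux falls as S = L/(4πd²), so d = √(L/(4πS)) = √(5.23×10²⁸/(4π·3562)).

d ≈ 1.08×10¹² m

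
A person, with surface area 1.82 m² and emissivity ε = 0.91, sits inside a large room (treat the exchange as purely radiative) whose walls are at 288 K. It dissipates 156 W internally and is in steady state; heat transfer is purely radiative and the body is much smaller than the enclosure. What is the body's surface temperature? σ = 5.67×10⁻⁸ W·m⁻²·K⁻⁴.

For a small grey body in a large enclosure, net radiated power = εσA(T⁴ − T_w⁴).
Steady state: P = εσA(T⁴ − T_w⁴) with A = 1.82 m².
T⁴ = P/(εσA) + T_w⁴ = 156/(0.91·5.67×10⁻⁸·1.820) + (288)⁴
    = 1.661×10⁹ + 6.880×10⁹ = 8.541×10⁹ K⁴.

T ≈ 304 K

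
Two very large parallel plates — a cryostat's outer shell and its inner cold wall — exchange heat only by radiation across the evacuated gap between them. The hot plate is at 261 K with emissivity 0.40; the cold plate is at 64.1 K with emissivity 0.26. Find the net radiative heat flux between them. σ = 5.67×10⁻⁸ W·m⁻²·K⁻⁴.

q ≈ 49.0 W/m²

For two infinite grey parallel plates, q = σ(T₁⁴ − T₂⁴)/(1/ε₁ + 1/ε₂ − 1).
T₁⁴ − T₂⁴ = 4.640×10⁹ − 1.688×10⁷ = 4.624×10⁹ K⁴.
1/ε₁ + 1/ε₂ − 1 = 2.500 + 3.846 − 1 = 5.346.
q = 5.67×10⁻⁸ × 4.624×10⁹ / 5.346.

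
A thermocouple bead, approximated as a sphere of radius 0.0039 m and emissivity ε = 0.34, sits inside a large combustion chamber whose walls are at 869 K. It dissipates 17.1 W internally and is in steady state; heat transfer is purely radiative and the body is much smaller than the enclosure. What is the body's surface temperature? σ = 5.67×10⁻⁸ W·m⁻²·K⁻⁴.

For a small grey body in a large enclosure, net radiated power = εσA(T⁴ − T_w⁴).
Steady state: P = εσA(T⁴ − T_w⁴) with A = 4πr² = 1.911×10⁻⁴ m².
T⁴ = P/(εσA) + T_w⁴ = 17.1/(0.34·5.67×10⁻⁸·1.911×10⁻⁴) + (869)⁴
    = 4.641×10¹² + 5.703×10¹¹ = 5.211×10¹² K⁴.

T ≈ 1510 K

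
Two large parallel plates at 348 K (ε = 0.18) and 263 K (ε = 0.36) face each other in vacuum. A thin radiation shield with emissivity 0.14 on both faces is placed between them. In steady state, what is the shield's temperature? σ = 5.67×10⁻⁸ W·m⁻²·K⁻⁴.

T_s ≈ 309 K

In steady state the net flux on the hot side equals that on the cold side.
σ(T₁⁴−T_s⁴)/D₁ = σ(T_s⁴−T₂⁴)/D₂, with D₁ = 1/ε₁+1/ε_s−1 = 11.70, D₂ = 1/ε_s+1/ε₂−1 = 8.921.
Solve for T_s⁴: T_s⁴ = (D₂·T₁⁴ + D₁·T₂⁴)/(D₁+D₂) = 9.060×10⁹ K⁴.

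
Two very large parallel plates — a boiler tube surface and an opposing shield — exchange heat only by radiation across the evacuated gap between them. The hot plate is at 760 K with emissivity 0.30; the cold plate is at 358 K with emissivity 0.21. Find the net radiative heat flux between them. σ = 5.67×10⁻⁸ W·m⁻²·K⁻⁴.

q ≈ 2530 W/m²

For two infinite grey parallel plates, q = σ(T₁⁴ − T₂⁴)/(1/ε₁ + 1/ε₂ − 1).
T₁⁴ − T₂⁴ = 3.336×10¹¹ − 1.643×10¹⁰ = 3.172×10¹¹ K⁴.
1/ε₁ + 1/ε₂ − 1 = 3.333 + 4.762 − 1 = 7.095.
q = 5.67×10⁻⁸ × 3.172×10¹¹ / 7.095.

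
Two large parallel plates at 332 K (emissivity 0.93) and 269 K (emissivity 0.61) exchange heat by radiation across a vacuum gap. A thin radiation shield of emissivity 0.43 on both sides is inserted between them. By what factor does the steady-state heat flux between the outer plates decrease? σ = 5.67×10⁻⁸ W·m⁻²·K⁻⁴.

Without shield: q₀ = σΔ(T⁴)/(1/ε₁+1/ε₂−1) with denominator 1.715.
With shield the two gaps are in series; the resistances add: (1/ε₁+1/ε_s−1)+(1/ε_s+1/ε₂−1) = 2.401+2.965 = 5.366.
Heat-flux ratio q₀/q = 5.366/1.715.

factor ≈ 3.13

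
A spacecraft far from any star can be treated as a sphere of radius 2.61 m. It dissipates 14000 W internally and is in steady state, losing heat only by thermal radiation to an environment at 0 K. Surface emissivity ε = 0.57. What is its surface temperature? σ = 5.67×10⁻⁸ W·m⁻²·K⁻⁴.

Steady state: internal power = radiated power, P = εσA T⁴.
Radiating area A = 4πr² = 85.60 m².
T⁴ = P/(εσA) = 14000/(0.57·5.67×10⁻⁸·85.60) = 5.060×10⁹ K⁴.
T = (5.060×10⁹)^(1/4).

T ≈ 267 K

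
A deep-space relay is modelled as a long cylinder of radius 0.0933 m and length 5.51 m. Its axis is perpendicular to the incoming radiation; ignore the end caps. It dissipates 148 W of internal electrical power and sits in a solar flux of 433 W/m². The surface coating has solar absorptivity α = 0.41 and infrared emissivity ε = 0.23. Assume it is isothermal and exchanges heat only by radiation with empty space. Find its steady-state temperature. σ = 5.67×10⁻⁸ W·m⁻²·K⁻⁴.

T ≈ 298 K

At steady state, absorbed solar power + internal power = radiated power.
Absorbed: α·S·A_cross = 0.41·433·1.028 = 182.5 W (cross-section 2rL).
Total input = 182.5 + 148 = 330.5 W.
Radiated: εσ·A_surf·T⁴ with A_surf = 2πrL = 3.230 m².
T⁴ = 330.5/(0.23·5.67×10⁻⁸·3.230) = 7.847×10⁹ K⁴.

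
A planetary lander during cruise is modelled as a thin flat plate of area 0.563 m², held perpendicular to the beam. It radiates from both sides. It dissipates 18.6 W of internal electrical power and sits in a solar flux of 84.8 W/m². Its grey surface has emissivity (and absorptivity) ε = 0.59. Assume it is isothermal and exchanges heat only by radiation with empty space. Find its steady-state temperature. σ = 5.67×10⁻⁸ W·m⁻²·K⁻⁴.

T ≈ 188 K

At steady state, absorbed solar power + internal power = radiated power.
Absorbed: α·S·A_cross = 0.59·84.8·0.5630 = 28.17 W (cross-section A).
Total input = 28.17 + 18.6 = 46.77 W.
Radiated: εσ·A_surf·T⁴ with A_surf = 2A = 1.126 m².
T⁴ = 46.77/(0.59·5.67×10⁻⁸·1.126) = 1.242×10⁹ K⁴.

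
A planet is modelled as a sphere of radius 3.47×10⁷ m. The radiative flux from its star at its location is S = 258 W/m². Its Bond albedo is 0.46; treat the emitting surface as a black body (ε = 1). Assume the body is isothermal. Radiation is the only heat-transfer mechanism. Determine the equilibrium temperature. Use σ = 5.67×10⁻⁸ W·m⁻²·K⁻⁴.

T ≈ 157 K

At equilibrium, absorbed power = emitted power.
Absorbing cross-section = πr² = 3.783×10¹⁵ m²; emitting surface = 4πr² = 1.513×10¹⁶ m² (ratio 4).
(1−a)S·A_cross = εσ·A_surf·T⁴  ⇒  T⁴ = (1−a)S/(4σ).
T⁴ = 0.540·258/(4·5.67×10⁻⁸) = 6.143×10⁸ K⁴.
T = (6.143×10⁸)^(1/4).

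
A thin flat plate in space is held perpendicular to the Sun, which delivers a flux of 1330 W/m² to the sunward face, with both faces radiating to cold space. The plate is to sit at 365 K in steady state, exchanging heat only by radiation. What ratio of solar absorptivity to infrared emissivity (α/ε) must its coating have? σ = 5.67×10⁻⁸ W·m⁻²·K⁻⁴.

α/ε ≈ 1.51

Balance: αS·A = εσ·2A·T⁴ ⇒ α/ε = 2σT⁴/S.
α/ε = 2·5.67×10⁻⁸·(365)⁴/1330 = 2·5.67×10⁻⁸·1.775×10¹⁰/1330.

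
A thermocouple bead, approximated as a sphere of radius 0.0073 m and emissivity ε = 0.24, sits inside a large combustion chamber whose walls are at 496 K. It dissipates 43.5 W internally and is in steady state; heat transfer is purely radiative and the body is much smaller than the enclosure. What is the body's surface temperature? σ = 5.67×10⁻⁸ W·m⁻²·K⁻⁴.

T ≈ 1480 K

For a small grey body in a large enclosure, net radiated power = εσA(T⁴ − T_w⁴).
Steady state: P = εσA(T⁴ − T_w⁴) with A = 4πr² = 6.697×10⁻⁴ m².
T⁴ = P/(εσA) + T_w⁴ = 43.5/(0.24·5.67×10⁻⁸·6.697×10⁻⁴) + (496)⁴
    = 4.774×10¹² + 6.052×10¹⁰ = 4.834×10¹² K⁴.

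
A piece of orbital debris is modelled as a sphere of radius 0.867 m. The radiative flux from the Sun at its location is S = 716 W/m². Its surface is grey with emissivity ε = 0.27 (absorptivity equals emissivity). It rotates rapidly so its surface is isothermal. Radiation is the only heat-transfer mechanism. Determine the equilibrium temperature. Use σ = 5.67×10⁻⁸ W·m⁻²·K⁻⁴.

At equilibrium, absorbed power = emitted power.
Absorbing cross-section = πr² = 2.362 m²; emitting surface = 4πr² = 9.446 m² (ratio 4).
εS·A_cross = εσ·A_surf·T⁴  ⇒  T⁴ = S/(4σ)   (ε cancels).
T⁴ = 716/(4·5.67×10⁻⁸) = 3.157×10⁹ K⁴.
T = (3.157×10⁹)^(1/4).

T ≈ 237 K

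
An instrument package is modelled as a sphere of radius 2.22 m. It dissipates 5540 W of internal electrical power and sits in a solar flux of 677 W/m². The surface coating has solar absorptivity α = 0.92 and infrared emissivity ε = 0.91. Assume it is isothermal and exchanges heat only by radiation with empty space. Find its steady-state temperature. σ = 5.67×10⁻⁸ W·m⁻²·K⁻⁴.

At steady state, absorbed solar power + internal power = radiated power.
Absorbed: α·S·A_cross = 0.92·677·15.48 = 9643 W (cross-section πr²).
Total input = 9643 + 5540 = 15180 W.
Radiated: εσ·A_surf·T⁴ with A_surf = 4πr² = 61.93 m².
T⁴ = 15180/(0.91·5.67×10⁻⁸·61.93) = 4.751×10⁹ K⁴.

T ≈ 263 K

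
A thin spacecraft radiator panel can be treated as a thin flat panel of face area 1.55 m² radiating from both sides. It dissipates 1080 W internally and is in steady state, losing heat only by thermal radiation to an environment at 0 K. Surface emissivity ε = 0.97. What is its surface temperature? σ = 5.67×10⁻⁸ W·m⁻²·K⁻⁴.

Steady state: internal power = radiated power, P = εσA T⁴.
Radiating area A = 2·1.55 = 3.100 m².
T⁴ = P/(εσA) = 1080/(0.97·5.67×10⁻⁸·3.100) = 6.334×10⁹ K⁴.
T = (6.334×10⁹)^(1/4).

T ≈ 282 K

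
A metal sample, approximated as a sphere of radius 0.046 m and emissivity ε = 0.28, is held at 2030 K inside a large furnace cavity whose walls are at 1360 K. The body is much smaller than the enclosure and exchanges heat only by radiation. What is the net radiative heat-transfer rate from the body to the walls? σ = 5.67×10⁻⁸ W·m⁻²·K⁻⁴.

P_net ≈ 5720 W

For a small grey body in a large enclosure: P_net = εσA(T_body⁴ − T_wall⁴).
A = 4πr² = 0.02659 m²; T_body⁴ − T_wall⁴ = 1.698×10¹³ − 3.421×10¹² = 1.356×10¹³ K⁴.
|P_net| = 0.28·5.67×10⁻⁸·0.02659·1.356×10¹³.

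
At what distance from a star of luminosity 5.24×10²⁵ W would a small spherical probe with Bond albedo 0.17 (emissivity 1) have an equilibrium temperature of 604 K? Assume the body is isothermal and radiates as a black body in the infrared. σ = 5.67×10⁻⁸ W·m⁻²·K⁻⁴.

For an isothermal black-emitting sphere, (1−a)S·πr² = σ·4πr²·T⁴ ⇒ S = 4σT⁴/(1−a).
S = 4·5.67×10⁻⁸·(604)⁴/0.830 = 36370 W/m².
Flux falls as S = L/(4πd²), so d = √(L/(4πS)) = √(5.24×10²⁵/(4π·36370)).

d ≈ 1.07×10¹⁰ m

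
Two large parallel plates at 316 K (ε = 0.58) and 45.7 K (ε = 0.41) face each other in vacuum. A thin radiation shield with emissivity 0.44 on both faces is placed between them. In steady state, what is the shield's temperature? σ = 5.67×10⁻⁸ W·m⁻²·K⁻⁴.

T_s ≈ 273 K

In steady state the net flux on the hot side equals that on the cold side.
σ(T₁⁴−T_s⁴)/D₁ = σ(T_s⁴−T₂⁴)/D₂, with D₁ = 1/ε₁+1/ε_s−1 = 2.997, D₂ = 1/ε_s+1/ε₂−1 = 3.712.
Solve for T_s⁴: T_s⁴ = (D₂·T₁⁴ + D₁·T₂⁴)/(D₁+D₂) = 5.519×10⁹ K⁴.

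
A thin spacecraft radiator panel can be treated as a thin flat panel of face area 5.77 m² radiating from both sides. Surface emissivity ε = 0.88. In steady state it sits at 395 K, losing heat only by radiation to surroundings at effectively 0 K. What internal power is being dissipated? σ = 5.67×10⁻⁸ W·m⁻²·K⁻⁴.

Steady state: P = εσA T⁴.
A = 2·5.77 = 11.54 m²; T⁴ = (395)⁴ = 2.434×10¹⁰ K⁴.
P = 0.88 × 5.67×10⁻⁸ × 11.54 × 2.434×10¹⁰.

P ≈ 14000 W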